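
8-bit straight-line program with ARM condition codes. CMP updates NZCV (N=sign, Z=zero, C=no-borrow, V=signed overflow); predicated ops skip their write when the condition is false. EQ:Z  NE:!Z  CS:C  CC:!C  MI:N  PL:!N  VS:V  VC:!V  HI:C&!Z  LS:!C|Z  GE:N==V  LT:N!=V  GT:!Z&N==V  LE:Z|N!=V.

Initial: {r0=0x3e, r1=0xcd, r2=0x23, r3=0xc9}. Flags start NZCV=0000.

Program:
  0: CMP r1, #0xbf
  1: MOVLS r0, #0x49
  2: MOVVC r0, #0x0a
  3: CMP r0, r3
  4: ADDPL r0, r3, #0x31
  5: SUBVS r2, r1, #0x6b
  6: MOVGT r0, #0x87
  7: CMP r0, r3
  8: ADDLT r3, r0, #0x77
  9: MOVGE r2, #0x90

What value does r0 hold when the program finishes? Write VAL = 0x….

VAL = 0x87

[0] flags=0010 → (cmp)
[1] flags=0010 LS?F → skip
[2] flags=0010 VC?T → r0=0x0a
[3] flags=0000 → (cmp)
[4] flags=0000 PL?T → r0=0xfa
[5] flags=0000 VS?F → skip
[6] flags=0000 GT?T → r0=0x87
[7] flags=1000 → (cmp)
[8] flags=1000 LT?T → r3=0xfe
[9] flags=1000 GE?F → skip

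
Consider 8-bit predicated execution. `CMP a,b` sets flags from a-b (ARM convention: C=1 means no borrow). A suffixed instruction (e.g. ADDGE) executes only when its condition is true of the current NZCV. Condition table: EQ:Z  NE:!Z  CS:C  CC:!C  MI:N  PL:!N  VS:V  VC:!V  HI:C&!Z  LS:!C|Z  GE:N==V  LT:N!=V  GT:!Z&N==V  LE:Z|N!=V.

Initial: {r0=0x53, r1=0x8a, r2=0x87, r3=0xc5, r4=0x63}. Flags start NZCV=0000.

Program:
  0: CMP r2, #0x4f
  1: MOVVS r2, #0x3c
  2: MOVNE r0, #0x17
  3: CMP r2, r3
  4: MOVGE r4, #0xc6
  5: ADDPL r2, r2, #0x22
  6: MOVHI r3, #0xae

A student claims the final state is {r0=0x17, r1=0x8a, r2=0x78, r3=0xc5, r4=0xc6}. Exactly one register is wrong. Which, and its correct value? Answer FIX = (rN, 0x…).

[0] flags=0011 → (cmp)
[1] flags=0011 VS?T → r2=0x3c
[2] flags=0011 NE?T → r0=0x17
[3] flags=0000 → (cmp)
[4] flags=0000 GE?T → r4=0xc6
[5] flags=0000 PL?T → r2=0x5e
[6] flags=0000 HI?F → skip

FIX = (r2, 0x5e)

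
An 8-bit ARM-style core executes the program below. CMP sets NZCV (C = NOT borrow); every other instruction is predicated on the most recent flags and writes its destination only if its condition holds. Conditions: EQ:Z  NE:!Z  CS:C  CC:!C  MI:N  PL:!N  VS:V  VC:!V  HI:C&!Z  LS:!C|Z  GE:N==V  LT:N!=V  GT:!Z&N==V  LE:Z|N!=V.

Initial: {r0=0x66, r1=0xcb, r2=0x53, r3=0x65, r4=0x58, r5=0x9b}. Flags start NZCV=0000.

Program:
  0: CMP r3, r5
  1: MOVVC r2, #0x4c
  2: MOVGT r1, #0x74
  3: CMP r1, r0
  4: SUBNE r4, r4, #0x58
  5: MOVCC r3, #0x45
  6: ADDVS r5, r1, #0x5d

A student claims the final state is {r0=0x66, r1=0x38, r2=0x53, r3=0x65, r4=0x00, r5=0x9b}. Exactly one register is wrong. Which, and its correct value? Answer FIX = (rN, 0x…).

[0] flags=1001 → (cmp)
[1] flags=1001 VC?F → skip
[2] flags=1001 GT?T → r1=0x74
[3] flags=0010 → (cmp)
[4] flags=0010 NE?T → r4=0x00
[5] flags=0010 CC?F → skip
[6] flags=0010 VS?F → skip

FIX = (r1, 0x74)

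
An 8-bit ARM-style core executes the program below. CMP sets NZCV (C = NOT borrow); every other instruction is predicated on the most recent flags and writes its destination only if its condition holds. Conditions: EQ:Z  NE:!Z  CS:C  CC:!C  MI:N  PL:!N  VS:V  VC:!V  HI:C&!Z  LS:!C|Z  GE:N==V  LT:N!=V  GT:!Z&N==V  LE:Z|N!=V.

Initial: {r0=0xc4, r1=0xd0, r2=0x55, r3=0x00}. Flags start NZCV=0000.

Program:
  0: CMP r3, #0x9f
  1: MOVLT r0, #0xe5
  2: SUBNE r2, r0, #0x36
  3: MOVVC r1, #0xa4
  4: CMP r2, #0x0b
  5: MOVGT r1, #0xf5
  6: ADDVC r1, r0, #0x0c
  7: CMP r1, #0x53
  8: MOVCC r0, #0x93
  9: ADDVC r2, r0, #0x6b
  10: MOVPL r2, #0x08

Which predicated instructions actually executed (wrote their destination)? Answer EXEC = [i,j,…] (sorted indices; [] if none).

EXEC = [2,3,6,10]

0: ✓ CMP  NZCV=0000
1: · MOVLT
2: ✓ SUBNE  r2←0x8e
3: ✓ MOVVC  r1←0xa4
4: ✓ CMP  NZCV=1010
5: · MOVGT
6: ✓ ADDVC  r1←0xd0
7: ✓ CMP  NZCV=0011
8: · MOVCC
9: · ADDVC
10: ✓ MOVPL  r2←0x08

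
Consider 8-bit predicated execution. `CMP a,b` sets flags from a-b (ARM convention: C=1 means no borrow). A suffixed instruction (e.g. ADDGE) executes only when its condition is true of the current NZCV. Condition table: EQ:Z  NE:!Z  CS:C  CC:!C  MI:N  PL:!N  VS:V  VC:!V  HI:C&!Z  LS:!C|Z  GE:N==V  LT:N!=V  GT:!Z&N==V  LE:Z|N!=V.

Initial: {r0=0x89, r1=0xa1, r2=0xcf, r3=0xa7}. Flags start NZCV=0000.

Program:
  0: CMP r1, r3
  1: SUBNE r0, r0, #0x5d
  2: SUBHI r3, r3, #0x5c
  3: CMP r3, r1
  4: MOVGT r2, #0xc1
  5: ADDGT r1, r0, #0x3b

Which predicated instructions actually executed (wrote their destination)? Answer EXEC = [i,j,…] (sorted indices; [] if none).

0: ✓ CMP  NZCV=1000
1: ✓ SUBNE  r0←0x2c
2: · SUBHI
3: ✓ CMP  NZCV=0010
4: ✓ MOVGT  r2←0xc1
5: ✓ ADDGT  r1←0x67

EXEC = [1,4,5]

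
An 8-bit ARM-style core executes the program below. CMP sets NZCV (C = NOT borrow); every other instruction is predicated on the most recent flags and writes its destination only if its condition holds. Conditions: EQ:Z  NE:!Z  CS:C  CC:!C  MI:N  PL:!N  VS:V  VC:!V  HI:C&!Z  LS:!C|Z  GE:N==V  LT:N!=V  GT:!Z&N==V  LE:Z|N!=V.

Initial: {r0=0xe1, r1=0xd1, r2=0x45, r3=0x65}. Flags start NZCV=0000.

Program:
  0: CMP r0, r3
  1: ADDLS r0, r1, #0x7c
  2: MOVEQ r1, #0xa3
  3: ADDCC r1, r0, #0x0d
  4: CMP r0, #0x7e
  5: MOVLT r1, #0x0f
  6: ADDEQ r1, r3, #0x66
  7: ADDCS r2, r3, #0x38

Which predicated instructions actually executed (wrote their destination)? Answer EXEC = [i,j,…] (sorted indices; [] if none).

EXEC = [5,7]

[0] flags=0011 → (cmp)
[1] flags=0011 LS?F → skip
[2] flags=0011 EQ?F → skip
[3] flags=0011 CC?F → skip
[4] flags=0011 → (cmp)
[5] flags=0011 LT?T → r1=0x0f
[6] flags=0011 EQ?F → skip
[7] flags=0011 CS?T → r2=0x9d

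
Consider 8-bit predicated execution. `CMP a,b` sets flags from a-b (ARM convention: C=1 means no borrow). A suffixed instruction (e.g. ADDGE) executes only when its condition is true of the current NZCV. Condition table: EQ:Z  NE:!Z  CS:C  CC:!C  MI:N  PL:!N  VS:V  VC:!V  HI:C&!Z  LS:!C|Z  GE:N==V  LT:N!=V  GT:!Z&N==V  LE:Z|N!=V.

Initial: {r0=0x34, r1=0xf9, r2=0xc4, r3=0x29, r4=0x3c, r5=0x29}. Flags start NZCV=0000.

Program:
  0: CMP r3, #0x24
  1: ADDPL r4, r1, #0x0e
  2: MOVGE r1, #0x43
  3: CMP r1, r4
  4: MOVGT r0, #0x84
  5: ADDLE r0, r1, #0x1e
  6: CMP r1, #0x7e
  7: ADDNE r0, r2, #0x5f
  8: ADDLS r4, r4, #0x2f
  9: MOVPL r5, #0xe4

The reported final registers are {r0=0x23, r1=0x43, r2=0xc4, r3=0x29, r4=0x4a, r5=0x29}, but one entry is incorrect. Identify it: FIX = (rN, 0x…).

FIX = (r4, 0x36)

[0] flags=0010 → (cmp)
[1] flags=0010 PL?T → r4=0x07
[2] flags=0010 GE?T → r1=0x43
[3] flags=0010 → (cmp)
[4] flags=0010 GT?T → r0=0x84
[5] flags=0010 LE?F → skip
[6] flags=1000 → (cmp)
[7] flags=1000 NE?T → r0=0x23
[8] flags=1000 LS?T → r4=0x36
[9] flags=1000 PL?F → skip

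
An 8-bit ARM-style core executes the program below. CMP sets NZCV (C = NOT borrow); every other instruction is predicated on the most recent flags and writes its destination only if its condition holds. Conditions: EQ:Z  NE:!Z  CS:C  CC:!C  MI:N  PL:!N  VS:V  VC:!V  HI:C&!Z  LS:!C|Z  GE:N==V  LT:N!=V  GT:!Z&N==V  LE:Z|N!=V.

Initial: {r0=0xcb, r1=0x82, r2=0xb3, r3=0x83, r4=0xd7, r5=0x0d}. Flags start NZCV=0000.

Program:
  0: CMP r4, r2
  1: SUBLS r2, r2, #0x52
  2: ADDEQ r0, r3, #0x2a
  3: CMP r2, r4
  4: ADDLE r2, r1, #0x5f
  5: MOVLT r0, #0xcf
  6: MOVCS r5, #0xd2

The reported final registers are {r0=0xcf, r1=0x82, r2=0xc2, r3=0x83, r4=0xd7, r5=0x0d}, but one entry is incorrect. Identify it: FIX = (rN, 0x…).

FIX = (r2, 0xe1)

0: ✓ CMP  NZCV=0010
1: · SUBLS
2: · ADDEQ
3: ✓ CMP  NZCV=1000
4: ✓ ADDLE  r2←0xe1
5: ✓ MOVLT  r0←0xcf
6: · MOVCS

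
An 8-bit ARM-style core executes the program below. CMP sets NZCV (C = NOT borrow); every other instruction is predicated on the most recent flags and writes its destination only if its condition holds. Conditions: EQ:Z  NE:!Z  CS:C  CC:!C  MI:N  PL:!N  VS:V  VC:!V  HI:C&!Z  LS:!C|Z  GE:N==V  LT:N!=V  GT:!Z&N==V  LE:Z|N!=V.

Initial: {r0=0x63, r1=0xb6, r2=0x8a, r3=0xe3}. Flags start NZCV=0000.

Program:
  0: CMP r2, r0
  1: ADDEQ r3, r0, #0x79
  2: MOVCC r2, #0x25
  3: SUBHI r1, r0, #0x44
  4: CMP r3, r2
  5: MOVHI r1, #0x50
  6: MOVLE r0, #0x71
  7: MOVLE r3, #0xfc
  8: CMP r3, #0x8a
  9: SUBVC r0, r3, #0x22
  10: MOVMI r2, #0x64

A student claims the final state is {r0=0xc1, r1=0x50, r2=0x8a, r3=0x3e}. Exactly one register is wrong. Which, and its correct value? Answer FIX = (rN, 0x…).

[0] flags=0011 → (cmp)
[1] flags=0011 EQ?F → skip
[2] flags=0011 CC?F → skip
[3] flags=0011 HI?T → r1=0x1f
[4] flags=0010 → (cmp)
[5] flags=0010 HI?T → r1=0x50
[6] flags=0010 LE?F → skip
[7] flags=0010 LE?F → skip
[8] flags=0010 → (cmp)
[9] flags=0010 VC?T → r0=0xc1
[10] flags=0010 MI?F → skip

FIX = (r3, 0xe3)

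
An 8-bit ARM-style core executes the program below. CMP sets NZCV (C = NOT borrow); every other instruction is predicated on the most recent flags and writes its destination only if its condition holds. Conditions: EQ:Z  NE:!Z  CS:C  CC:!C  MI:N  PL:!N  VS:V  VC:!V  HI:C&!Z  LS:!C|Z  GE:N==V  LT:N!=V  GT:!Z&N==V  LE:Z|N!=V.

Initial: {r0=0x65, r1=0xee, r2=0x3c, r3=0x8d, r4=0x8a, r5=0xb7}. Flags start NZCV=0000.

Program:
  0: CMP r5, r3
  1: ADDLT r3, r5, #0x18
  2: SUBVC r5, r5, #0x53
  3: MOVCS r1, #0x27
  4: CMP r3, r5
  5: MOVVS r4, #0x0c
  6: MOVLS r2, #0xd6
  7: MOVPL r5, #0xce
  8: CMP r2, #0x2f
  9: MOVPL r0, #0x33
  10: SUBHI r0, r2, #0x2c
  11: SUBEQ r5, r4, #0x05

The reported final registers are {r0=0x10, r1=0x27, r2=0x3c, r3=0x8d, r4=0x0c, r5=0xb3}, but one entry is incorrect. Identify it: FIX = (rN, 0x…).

[0] flags=0010 → (cmp)
[1] flags=0010 LT?F → skip
[2] flags=0010 VC?T → r5=0x64
[3] flags=0010 CS?T → r1=0x27
[4] flags=0011 → (cmp)
[5] flags=0011 VS?T → r4=0x0c
[6] flags=0011 LS?F → skip
[7] flags=0011 PL?T → r5=0xce
[8] flags=0010 → (cmp)
[9] flags=0010 PL?T → r0=0x33
[10] flags=0010 HI?T → r0=0x10
[11] flags=0010 EQ?F → skip

FIX = (r5, 0xce)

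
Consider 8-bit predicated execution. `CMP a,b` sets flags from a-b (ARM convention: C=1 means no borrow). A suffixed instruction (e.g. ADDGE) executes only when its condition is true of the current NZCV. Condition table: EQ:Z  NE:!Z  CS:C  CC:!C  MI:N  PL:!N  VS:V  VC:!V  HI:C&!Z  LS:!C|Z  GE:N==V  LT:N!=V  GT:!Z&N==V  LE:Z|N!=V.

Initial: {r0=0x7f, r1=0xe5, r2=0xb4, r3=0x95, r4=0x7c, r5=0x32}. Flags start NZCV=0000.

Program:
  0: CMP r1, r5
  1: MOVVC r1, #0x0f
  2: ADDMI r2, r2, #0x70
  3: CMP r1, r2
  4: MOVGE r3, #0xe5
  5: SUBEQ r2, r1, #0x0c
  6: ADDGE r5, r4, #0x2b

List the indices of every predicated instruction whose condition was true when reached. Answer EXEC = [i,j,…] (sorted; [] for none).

EXEC = [1,2]

0: ✓ CMP  NZCV=1010
1: ✓ MOVVC  r1←0x0f
2: ✓ ADDMI  r2←0x24
3: ✓ CMP  NZCV=1000
4: · MOVGE
5: · SUBEQ
6: · ADDGE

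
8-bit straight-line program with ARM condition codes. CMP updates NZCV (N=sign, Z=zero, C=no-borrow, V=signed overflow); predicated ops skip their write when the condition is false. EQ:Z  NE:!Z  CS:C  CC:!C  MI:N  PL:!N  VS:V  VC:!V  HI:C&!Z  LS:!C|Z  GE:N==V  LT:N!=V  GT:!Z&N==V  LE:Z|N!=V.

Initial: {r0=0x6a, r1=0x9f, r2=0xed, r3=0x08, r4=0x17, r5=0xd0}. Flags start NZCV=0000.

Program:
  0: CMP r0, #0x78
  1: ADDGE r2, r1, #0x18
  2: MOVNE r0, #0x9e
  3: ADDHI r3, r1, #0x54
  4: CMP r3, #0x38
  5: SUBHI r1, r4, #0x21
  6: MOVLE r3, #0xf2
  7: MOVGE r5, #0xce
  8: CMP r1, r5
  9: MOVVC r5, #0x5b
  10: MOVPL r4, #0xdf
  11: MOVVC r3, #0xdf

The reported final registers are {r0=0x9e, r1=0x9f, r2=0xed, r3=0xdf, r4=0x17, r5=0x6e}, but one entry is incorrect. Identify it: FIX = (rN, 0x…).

0: ✓ CMP  NZCV=1000
1: · ADDGE
2: ✓ MOVNE  r0←0x9e
3: · ADDHI
4: ✓ CMP  NZCV=1000
5: · SUBHI
6: ✓ MOVLE  r3←0xf2
7: · MOVGE
8: ✓ CMP  NZCV=1000
9: ✓ MOVVC  r5←0x5b
10: · MOVPL
11: ✓ MOVVC  r3←0xdf

FIX = (r5, 0x5b)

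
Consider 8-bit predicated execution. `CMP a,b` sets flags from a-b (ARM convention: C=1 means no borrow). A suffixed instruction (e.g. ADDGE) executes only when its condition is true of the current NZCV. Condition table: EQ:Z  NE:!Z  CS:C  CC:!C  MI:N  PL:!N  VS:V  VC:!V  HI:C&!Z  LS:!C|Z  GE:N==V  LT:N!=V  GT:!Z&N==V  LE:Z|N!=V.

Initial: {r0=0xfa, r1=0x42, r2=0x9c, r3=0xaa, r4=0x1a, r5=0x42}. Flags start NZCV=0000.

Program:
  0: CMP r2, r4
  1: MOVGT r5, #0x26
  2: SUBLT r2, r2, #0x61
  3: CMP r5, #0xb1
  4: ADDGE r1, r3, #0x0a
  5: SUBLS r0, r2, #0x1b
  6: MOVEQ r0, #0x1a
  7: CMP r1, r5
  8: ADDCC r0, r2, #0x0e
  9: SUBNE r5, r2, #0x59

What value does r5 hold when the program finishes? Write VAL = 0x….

[0] flags=1010 → (cmp)
[1] flags=1010 GT?F → skip
[2] flags=1010 LT?T → r2=0x3b
[3] flags=1001 → (cmp)
[4] flags=1001 GE?T → r1=0xb4
[5] flags=1001 LS?T → r0=0x20
[6] flags=1001 EQ?F → skip
[7] flags=0011 → (cmp)
[8] flags=0011 CC?F → skip
[9] flags=0011 NE?T → r5=0xe2

VAL = 0xe2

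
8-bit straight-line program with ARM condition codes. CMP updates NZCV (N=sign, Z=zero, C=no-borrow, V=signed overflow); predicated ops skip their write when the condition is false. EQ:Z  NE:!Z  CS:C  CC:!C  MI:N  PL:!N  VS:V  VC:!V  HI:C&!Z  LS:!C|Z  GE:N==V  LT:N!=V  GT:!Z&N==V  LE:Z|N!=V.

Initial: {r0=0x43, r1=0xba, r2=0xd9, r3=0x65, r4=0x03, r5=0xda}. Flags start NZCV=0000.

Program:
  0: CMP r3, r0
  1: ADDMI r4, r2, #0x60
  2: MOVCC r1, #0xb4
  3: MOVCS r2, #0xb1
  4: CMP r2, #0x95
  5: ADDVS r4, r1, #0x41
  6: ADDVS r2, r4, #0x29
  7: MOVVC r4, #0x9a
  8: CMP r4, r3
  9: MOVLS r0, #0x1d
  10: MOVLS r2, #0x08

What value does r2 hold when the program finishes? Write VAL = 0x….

VAL = 0xb1

0: ✓ CMP  NZCV=0010
1: · ADDMI
2: · MOVCC
3: ✓ MOVCS  r2←0xb1
4: ✓ CMP  NZCV=0010
5: · ADDVS
6: · ADDVS
7: ✓ MOVVC  r4←0x9a
8: ✓ CMP  NZCV=0011
9: · MOVLS
10: · MOVLS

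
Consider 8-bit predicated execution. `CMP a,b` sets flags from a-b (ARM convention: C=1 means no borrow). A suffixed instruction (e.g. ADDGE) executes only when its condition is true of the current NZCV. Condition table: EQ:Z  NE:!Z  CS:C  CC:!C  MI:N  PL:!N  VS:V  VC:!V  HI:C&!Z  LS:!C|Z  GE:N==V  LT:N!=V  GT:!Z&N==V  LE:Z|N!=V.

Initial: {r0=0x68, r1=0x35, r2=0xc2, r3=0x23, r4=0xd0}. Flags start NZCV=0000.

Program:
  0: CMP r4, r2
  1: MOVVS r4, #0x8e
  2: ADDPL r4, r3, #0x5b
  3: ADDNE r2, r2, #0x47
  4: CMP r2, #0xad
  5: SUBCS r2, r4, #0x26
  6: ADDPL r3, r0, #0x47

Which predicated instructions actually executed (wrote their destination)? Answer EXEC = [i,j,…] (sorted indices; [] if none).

[0] flags=0010 → (cmp)
[1] flags=0010 VS?F → skip
[2] flags=0010 PL?T → r4=0x7e
[3] flags=0010 NE?T → r2=0x09
[4] flags=0000 → (cmp)
[5] flags=0000 CS?F → skip
[6] flags=0000 PL?T → r3=0xaf

EXEC = [2,3,6]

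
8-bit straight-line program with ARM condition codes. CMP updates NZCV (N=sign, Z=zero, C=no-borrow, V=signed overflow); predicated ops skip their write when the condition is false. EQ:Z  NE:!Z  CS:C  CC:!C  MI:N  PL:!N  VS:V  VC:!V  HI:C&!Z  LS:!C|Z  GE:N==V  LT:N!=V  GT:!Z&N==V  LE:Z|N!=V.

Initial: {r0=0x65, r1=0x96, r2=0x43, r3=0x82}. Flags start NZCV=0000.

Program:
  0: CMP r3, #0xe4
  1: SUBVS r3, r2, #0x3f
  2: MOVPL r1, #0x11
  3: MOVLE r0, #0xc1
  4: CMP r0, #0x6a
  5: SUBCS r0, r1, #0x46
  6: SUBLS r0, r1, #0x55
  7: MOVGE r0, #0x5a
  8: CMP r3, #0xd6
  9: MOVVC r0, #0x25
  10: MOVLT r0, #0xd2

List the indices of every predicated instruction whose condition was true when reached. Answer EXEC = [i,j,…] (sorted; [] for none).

EXEC = [3,5,9,10]

[0] flags=1000 → (cmp)
[1] flags=1000 VS?F → skip
[2] flags=1000 PL?F → skip
[3] flags=1000 LE?T → r0=0xc1
[4] flags=0011 → (cmp)
[5] flags=0011 CS?T → r0=0x50
[6] flags=0011 LS?F → skip
[7] flags=0011 GE?F → skip
[8] flags=1000 → (cmp)
[9] flags=1000 VC?T → r0=0x25
[10] flags=1000 LT?T → r0=0xd2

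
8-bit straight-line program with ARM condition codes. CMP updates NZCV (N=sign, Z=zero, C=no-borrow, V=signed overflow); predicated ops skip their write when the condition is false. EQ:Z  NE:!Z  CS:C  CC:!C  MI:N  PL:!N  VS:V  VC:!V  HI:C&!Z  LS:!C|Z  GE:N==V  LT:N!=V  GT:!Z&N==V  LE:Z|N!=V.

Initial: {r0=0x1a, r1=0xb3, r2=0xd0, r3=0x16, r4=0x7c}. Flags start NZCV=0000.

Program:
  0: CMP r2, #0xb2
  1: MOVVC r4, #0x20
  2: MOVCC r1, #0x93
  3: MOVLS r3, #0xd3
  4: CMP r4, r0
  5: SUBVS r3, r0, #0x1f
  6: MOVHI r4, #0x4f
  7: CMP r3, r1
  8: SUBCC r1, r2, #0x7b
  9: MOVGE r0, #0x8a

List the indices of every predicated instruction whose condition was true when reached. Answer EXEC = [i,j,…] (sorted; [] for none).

EXEC = [1,6,8,9]

0: ✓ CMP  NZCV=0010
1: ✓ MOVVC  r4←0x20
2: · MOVCC
3: · MOVLS
4: ✓ CMP  NZCV=0010
5: · SUBVS
6: ✓ MOVHI  r4←0x4f
7: ✓ CMP  NZCV=0000
8: ✓ SUBCC  r1←0x55
9: ✓ MOVGE  r0←0x8a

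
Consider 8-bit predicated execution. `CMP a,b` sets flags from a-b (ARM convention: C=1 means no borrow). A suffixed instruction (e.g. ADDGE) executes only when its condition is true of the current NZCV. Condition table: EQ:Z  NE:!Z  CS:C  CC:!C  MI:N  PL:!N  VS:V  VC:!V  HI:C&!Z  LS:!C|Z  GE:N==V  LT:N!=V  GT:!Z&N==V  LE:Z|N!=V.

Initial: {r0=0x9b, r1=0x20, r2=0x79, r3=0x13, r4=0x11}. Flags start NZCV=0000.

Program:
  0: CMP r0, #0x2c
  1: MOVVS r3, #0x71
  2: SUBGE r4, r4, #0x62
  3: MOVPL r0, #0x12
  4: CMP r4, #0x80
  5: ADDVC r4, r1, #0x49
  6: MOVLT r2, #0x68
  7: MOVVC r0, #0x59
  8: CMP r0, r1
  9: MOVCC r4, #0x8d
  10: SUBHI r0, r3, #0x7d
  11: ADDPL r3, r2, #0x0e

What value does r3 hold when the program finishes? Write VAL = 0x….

0: ✓ CMP  NZCV=0011
1: ✓ MOVVS  r3←0x71
2: · SUBGE
3: ✓ MOVPL  r0←0x12
4: ✓ CMP  NZCV=1001
5: · ADDVC
6: · MOVLT
7: · MOVVC
8: ✓ CMP  NZCV=1000
9: ✓ MOVCC  r4←0x8d
10: · SUBHI
11: · ADDPL

VAL = 0x71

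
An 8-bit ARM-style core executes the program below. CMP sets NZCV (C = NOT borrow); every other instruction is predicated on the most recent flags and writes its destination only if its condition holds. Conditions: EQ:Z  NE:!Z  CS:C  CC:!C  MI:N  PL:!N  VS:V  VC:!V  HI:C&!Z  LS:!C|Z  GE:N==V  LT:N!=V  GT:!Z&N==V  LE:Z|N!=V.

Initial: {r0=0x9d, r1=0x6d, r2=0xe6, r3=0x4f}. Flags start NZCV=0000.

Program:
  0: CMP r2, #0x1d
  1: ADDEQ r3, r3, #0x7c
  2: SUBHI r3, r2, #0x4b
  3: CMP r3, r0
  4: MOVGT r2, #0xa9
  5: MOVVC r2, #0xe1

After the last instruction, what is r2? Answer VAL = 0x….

[0] flags=1010 → (cmp)
[1] flags=1010 EQ?F → skip
[2] flags=1010 HI?T → r3=0x9b
[3] flags=1000 → (cmp)
[4] flags=1000 GT?F → skip
[5] flags=1000 VC?T → r2=0xe1

VAL = 0xe1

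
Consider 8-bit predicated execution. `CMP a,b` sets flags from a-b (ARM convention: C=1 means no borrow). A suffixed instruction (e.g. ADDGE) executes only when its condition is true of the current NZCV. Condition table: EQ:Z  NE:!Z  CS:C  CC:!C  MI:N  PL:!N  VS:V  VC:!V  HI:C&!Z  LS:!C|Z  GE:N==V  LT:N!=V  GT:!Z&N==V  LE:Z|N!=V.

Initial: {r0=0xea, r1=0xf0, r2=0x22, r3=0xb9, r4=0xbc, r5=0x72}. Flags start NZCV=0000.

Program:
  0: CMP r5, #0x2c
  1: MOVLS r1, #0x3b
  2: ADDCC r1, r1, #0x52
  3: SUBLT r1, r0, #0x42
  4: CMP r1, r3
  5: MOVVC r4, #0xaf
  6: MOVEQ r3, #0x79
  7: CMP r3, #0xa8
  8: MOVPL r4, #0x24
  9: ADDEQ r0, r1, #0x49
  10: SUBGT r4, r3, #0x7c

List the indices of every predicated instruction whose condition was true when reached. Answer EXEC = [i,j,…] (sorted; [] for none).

EXEC = [5,8,10]

[0] flags=0010 → (cmp)
[1] flags=0010 LS?F → skip
[2] flags=0010 CC?F → skip
[3] flags=0010 LT?F → skip
[4] flags=0010 → (cmp)
[5] flags=0010 VC?T → r4=0xaf
[6] flags=0010 EQ?F → skip
[7] flags=0010 → (cmp)
[8] flags=0010 PL?T → r4=0x24
[9] flags=0010 EQ?F → skip
[10] flags=0010 GT?T → r4=0x3d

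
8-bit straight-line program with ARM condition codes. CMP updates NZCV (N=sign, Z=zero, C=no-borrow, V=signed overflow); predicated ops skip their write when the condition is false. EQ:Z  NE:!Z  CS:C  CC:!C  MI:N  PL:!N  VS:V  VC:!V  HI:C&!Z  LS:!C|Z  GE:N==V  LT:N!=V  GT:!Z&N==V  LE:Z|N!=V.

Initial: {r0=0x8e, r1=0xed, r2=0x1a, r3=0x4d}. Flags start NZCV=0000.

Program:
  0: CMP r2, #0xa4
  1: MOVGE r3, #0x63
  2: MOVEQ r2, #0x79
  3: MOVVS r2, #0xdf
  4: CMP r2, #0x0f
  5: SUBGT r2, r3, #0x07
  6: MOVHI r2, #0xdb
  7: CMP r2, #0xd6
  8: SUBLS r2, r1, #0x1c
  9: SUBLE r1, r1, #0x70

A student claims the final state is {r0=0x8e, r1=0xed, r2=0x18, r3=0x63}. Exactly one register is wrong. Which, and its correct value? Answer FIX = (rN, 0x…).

0: ✓ CMP  NZCV=0000
1: ✓ MOVGE  r3←0x63
2: · MOVEQ
3: · MOVVS
4: ✓ CMP  NZCV=0010
5: ✓ SUBGT  r2←0x5c
6: ✓ MOVHI  r2←0xdb
7: ✓ CMP  NZCV=0010
8: · SUBLS
9: · SUBLE

FIX = (r2, 0xdb)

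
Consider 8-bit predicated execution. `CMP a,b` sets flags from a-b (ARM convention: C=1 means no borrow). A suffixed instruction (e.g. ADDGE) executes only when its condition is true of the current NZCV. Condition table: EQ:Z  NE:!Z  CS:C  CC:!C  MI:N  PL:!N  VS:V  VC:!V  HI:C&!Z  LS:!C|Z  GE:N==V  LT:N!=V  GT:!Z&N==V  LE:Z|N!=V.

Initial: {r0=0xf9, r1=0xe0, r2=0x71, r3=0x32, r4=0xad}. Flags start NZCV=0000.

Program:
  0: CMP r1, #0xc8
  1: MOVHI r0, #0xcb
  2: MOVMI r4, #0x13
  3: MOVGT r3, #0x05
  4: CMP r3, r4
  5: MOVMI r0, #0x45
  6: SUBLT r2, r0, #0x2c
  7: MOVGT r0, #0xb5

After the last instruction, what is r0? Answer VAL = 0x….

VAL = 0xb5

[0] flags=0010 → (cmp)
[1] flags=0010 HI?T → r0=0xcb
[2] flags=0010 MI?F → skip
[3] flags=0010 GT?T → r3=0x05
[4] flags=0000 → (cmp)
[5] flags=0000 MI?F → skip
[6] flags=0000 LT?F → skip
[7] flags=0000 GT?T → r0=0xb5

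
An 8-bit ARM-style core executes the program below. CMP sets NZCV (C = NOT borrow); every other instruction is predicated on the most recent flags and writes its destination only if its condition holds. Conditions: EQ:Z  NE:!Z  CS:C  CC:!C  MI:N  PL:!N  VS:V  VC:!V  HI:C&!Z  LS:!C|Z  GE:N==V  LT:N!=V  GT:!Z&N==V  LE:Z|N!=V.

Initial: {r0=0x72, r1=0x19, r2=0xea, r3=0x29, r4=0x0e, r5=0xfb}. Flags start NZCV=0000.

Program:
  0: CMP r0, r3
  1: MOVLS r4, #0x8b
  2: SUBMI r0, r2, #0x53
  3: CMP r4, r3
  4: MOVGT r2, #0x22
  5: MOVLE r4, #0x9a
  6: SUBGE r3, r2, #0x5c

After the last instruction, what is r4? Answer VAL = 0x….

VAL = 0x9a

[0] flags=0010 → (cmp)
[1] flags=0010 LS?F → skip
[2] flags=0010 MI?F → skip
[3] flags=1000 → (cmp)
[4] flags=1000 GT?F → skip
[5] flags=1000 LE?T → r4=0x9a
[6] flags=1000 GE?F → skip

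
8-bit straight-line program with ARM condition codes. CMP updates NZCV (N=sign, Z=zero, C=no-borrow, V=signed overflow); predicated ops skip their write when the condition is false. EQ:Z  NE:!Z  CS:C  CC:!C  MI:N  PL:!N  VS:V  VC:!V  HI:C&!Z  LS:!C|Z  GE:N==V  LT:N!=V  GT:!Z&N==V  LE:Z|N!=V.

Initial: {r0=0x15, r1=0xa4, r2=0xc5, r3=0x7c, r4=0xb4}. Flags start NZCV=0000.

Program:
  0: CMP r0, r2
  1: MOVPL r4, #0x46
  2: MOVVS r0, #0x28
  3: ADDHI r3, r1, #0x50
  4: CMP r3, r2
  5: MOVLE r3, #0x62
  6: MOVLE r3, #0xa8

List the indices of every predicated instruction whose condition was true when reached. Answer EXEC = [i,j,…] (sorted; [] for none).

0: ✓ CMP  NZCV=0000
1: ✓ MOVPL  r4←0x46
2: · MOVVS
3: · ADDHI
4: ✓ CMP  NZCV=1001
5: · MOVLE
6: · MOVLE

EXEC = [1]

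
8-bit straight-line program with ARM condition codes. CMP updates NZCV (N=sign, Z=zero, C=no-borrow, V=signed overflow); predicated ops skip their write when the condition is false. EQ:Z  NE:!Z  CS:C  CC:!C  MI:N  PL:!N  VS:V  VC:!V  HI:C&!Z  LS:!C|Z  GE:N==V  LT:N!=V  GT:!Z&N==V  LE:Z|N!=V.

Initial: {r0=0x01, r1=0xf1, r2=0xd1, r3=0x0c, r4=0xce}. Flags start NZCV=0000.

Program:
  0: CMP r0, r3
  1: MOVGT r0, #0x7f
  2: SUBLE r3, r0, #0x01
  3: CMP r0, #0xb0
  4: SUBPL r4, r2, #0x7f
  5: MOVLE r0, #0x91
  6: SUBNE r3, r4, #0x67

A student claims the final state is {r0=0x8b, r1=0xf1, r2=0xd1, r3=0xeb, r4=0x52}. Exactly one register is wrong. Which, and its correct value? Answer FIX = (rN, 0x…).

FIX = (r0, 0x01)

[0] flags=1000 → (cmp)
[1] flags=1000 GT?F → skip
[2] flags=1000 LE?T → r3=0x00
[3] flags=0000 → (cmp)
[4] flags=0000 PL?T → r4=0x52
[5] flags=0000 LE?F → skip
[6] flags=0000 NE?T → r3=0xeb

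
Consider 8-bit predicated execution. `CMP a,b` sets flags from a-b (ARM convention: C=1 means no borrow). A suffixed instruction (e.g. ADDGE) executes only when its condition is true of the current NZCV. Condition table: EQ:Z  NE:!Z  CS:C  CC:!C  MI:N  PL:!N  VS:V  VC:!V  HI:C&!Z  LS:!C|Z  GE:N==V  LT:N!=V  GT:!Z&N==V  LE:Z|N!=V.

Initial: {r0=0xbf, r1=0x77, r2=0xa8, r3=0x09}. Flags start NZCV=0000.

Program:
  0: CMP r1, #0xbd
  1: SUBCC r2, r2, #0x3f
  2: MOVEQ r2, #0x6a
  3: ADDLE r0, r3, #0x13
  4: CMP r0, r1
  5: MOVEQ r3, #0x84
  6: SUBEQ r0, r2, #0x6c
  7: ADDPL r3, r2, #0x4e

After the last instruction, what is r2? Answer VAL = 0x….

VAL = 0x69

0: ✓ CMP  NZCV=1001
1: ✓ SUBCC  r2←0x69
2: · MOVEQ
3: · ADDLE
4: ✓ CMP  NZCV=0011
5: · MOVEQ
6: · SUBEQ
7: ✓ ADDPL  r3←0xb7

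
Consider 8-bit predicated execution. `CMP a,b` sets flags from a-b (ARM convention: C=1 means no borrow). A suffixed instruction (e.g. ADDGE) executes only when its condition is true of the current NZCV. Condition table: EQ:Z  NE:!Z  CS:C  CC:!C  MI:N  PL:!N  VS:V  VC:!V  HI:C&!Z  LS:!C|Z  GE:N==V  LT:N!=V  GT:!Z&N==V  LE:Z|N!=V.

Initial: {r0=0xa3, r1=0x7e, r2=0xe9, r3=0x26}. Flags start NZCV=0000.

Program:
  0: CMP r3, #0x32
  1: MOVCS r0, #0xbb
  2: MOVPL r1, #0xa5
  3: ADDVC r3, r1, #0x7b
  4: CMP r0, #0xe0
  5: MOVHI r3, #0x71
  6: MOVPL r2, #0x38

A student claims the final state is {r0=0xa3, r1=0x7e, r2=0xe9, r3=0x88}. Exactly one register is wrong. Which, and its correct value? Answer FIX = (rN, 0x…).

FIX = (r3, 0xf9)

[0] flags=1000 → (cmp)
[1] flags=1000 CS?F → skip
[2] flags=1000 PL?F → skip
[3] flags=1000 VC?T → r3=0xf9
[4] flags=1000 → (cmp)
[5] flags=1000 HI?F → skip
[6] flags=1000 PL?F → skip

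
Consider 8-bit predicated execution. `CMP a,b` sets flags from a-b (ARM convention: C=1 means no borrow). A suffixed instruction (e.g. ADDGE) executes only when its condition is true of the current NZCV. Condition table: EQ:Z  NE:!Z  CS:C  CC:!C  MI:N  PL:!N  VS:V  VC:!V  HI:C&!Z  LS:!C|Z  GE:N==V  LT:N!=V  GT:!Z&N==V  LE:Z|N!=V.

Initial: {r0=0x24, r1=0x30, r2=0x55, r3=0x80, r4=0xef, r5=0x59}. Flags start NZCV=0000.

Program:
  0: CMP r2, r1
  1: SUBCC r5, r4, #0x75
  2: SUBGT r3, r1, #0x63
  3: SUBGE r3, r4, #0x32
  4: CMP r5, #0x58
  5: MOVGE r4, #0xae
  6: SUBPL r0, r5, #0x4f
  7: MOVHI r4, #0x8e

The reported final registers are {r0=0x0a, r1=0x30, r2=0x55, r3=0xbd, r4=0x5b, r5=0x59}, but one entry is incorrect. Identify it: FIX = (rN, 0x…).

FIX = (r4, 0x8e)

0: ✓ CMP  NZCV=0010
1: · SUBCC
2: ✓ SUBGT  r3←0xcd
3: ✓ SUBGE  r3←0xbd
4: ✓ CMP  NZCV=0010
5: ✓ MOVGE  r4←0xae
6: ✓ SUBPL  r0←0x0a
7: ✓ MOVHI  r4←0x8e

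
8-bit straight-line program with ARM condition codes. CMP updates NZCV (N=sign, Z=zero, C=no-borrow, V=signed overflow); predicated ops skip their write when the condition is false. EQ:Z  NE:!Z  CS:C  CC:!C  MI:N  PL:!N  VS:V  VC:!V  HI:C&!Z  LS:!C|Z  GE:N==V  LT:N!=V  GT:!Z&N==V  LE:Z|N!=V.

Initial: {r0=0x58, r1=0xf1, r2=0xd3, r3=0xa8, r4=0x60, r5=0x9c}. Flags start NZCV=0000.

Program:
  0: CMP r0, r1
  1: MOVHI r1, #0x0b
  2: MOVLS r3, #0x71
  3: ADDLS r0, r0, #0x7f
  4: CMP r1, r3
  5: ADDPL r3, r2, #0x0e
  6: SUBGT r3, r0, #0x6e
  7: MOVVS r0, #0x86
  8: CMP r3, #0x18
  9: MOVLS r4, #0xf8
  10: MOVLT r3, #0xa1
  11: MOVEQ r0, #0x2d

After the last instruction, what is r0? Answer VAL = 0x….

0: ✓ CMP  NZCV=0000
1: · MOVHI
2: ✓ MOVLS  r3←0x71
3: ✓ ADDLS  r0←0xd7
4: ✓ CMP  NZCV=1010
5: · ADDPL
6: · SUBGT
7: · MOVVS
8: ✓ CMP  NZCV=0010
9: · MOVLS
10: · MOVLT
11: · MOVEQ

VAL = 0xd7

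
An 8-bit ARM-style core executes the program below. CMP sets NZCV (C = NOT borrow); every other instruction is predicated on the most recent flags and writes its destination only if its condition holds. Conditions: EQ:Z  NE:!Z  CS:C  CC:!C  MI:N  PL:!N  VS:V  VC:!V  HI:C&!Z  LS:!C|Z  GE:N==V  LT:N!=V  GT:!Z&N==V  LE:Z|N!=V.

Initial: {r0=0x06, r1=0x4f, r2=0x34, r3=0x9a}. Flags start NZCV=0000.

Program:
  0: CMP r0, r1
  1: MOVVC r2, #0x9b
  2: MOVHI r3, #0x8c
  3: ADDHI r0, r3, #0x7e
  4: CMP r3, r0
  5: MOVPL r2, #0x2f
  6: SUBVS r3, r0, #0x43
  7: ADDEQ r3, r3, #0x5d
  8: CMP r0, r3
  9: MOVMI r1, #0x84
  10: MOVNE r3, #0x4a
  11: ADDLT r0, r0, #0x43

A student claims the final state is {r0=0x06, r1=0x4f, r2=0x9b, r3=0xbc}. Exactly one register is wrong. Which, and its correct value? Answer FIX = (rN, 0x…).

[0] flags=1000 → (cmp)
[1] flags=1000 VC?T → r2=0x9b
[2] flags=1000 HI?F → skip
[3] flags=1000 HI?F → skip
[4] flags=1010 → (cmp)
[5] flags=1010 PL?F → skip
[6] flags=1010 VS?F → skip
[7] flags=1010 EQ?F → skip
[8] flags=0000 → (cmp)
[9] flags=0000 MI?F → skip
[10] flags=0000 NE?T → r3=0x4a
[11] flags=0000 LT?F → skip

FIX = (r3, 0x4a)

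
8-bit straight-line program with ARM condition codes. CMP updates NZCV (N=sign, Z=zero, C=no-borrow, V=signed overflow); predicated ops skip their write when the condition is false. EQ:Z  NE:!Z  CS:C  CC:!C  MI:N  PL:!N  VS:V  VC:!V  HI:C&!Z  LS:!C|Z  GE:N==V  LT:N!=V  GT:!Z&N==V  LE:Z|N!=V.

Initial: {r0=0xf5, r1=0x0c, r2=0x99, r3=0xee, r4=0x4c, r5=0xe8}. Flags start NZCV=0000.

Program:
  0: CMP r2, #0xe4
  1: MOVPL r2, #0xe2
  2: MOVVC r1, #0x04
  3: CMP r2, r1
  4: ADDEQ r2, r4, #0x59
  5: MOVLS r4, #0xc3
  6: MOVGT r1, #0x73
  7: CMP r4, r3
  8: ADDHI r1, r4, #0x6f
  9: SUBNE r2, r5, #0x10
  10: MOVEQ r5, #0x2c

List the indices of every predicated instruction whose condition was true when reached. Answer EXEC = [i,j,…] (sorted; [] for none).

[0] flags=1000 → (cmp)
[1] flags=1000 PL?F → skip
[2] flags=1000 VC?T → r1=0x04
[3] flags=1010 → (cmp)
[4] flags=1010 EQ?F → skip
[5] flags=1010 LS?F → skip
[6] flags=1010 GT?F → skip
[7] flags=0000 → (cmp)
[8] flags=0000 HI?F → skip
[9] flags=0000 NE?T → r2=0xd8
[10] flags=0000 EQ?F → skip

EXEC = [2,9]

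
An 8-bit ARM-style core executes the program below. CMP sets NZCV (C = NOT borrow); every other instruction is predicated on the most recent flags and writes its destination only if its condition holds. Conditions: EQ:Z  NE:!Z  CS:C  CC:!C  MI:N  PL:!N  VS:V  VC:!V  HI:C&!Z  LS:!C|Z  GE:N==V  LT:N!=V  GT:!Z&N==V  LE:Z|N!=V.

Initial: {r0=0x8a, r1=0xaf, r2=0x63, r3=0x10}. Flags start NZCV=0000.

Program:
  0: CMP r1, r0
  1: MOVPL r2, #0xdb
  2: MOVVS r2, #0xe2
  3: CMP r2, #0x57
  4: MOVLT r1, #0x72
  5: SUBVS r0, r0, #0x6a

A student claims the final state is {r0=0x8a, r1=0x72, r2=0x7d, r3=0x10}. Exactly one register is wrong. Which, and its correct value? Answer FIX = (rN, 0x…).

FIX = (r2, 0xdb)

0: ✓ CMP  NZCV=0010
1: ✓ MOVPL  r2←0xdb
2: · MOVVS
3: ✓ CMP  NZCV=1010
4: ✓ MOVLT  r1←0x72
5: · SUBVS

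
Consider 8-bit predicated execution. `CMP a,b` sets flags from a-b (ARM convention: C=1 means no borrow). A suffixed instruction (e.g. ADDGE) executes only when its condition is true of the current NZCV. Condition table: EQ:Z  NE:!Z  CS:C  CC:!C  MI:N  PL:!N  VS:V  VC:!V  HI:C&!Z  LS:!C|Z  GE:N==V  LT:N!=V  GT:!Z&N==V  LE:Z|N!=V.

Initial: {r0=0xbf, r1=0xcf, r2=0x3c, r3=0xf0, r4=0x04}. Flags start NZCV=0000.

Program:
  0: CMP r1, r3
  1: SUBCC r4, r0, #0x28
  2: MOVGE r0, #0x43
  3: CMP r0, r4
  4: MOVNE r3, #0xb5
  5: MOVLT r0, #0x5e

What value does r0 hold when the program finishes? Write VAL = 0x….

0: ✓ CMP  NZCV=1000
1: ✓ SUBCC  r4←0x97
2: · MOVGE
3: ✓ CMP  NZCV=0010
4: ✓ MOVNE  r3←0xb5
5: · MOVLT

VAL = 0xbf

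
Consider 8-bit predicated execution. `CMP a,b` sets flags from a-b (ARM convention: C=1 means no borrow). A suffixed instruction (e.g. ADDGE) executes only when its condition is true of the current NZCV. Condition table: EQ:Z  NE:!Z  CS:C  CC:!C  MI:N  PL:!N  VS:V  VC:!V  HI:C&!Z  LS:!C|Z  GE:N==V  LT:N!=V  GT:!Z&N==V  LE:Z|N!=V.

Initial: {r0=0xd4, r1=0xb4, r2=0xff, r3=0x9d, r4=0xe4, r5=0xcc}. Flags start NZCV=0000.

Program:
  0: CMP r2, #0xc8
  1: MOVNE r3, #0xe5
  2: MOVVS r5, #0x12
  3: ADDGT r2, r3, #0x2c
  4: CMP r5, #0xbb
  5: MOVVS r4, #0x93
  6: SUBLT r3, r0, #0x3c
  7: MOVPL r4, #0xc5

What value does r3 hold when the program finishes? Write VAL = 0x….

[0] flags=0010 → (cmp)
[1] flags=0010 NE?T → r3=0xe5
[2] flags=0010 VS?F → skip
[3] flags=0010 GT?T → r2=0x11
[4] flags=0010 → (cmp)
[5] flags=0010 VS?F → skip
[6] flags=0010 LT?F → skip
[7] flags=0010 PL?T → r4=0xc5

VAL = 0xe5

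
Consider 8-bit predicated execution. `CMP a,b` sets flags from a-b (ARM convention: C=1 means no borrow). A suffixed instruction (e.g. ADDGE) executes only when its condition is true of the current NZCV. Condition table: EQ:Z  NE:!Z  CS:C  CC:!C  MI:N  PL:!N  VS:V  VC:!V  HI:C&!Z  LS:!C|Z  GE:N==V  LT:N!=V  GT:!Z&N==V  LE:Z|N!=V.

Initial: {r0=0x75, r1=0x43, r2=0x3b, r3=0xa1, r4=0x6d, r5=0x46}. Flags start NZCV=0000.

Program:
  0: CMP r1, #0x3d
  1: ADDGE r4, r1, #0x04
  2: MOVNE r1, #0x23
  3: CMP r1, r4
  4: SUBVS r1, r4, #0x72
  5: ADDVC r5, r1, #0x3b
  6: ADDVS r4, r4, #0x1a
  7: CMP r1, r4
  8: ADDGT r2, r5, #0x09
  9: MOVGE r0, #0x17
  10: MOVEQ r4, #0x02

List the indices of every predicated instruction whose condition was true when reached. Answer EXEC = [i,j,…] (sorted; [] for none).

[0] flags=0010 → (cmp)
[1] flags=0010 GE?T → r4=0x47
[2] flags=0010 NE?T → r1=0x23
[3] flags=1000 → (cmp)
[4] flags=1000 VS?F → skip
[5] flags=1000 VC?T → r5=0x5e
[6] flags=1000 VS?F → skip
[7] flags=1000 → (cmp)
[8] flags=1000 GT?F → skip
[9] flags=1000 GE?F → skip
[10] flags=1000 EQ?F → skip

EXEC = [1,2,5]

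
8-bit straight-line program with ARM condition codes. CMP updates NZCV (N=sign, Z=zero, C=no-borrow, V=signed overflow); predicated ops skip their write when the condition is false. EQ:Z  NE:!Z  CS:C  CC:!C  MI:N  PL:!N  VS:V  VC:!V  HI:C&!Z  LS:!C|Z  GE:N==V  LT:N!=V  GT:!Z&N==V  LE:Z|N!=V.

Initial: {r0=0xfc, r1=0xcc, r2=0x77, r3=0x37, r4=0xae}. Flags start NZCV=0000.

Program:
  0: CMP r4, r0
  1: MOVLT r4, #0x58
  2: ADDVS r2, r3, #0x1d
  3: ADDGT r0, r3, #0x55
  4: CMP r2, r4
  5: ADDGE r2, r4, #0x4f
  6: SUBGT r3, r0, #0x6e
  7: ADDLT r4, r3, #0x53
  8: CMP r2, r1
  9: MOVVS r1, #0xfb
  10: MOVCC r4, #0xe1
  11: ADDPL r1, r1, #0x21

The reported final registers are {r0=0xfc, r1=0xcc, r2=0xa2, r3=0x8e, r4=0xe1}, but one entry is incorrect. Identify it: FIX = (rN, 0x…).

[0] flags=1000 → (cmp)
[1] flags=1000 LT?T → r4=0x58
[2] flags=1000 VS?F → skip
[3] flags=1000 GT?F → skip
[4] flags=0010 → (cmp)
[5] flags=0010 GE?T → r2=0xa7
[6] flags=0010 GT?T → r3=0x8e
[7] flags=0010 LT?F → skip
[8] flags=1000 → (cmp)
[9] flags=1000 VS?F → skip
[10] flags=1000 CC?T → r4=0xe1
[11] flags=1000 PL?F → skip

FIX = (r2, 0xa7)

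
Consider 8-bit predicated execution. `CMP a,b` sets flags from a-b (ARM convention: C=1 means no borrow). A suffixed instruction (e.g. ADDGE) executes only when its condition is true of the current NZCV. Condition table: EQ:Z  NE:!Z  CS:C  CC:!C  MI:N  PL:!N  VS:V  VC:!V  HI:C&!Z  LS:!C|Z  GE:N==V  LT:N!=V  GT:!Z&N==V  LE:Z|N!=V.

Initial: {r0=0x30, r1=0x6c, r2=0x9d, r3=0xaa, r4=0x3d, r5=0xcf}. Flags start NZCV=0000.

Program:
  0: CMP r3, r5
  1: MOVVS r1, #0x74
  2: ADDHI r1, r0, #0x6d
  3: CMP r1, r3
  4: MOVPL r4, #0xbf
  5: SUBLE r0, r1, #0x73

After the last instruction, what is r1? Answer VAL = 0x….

VAL = 0x6c

0: ✓ CMP  NZCV=1000
1: · MOVVS
2: · ADDHI
3: ✓ CMP  NZCV=1001
4: · MOVPL
5: · SUBLE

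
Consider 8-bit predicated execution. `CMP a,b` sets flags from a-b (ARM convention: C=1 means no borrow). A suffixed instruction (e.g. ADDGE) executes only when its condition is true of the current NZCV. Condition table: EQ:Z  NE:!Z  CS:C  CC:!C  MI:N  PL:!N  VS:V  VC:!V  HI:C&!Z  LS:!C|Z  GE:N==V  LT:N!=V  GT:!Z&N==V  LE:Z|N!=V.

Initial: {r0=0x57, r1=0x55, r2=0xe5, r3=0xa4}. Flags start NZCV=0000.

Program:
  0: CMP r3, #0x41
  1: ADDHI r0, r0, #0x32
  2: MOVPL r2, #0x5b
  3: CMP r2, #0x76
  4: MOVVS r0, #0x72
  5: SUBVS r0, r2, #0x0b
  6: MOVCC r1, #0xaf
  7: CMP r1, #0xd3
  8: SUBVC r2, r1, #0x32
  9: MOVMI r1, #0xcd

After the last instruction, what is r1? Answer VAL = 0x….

[0] flags=0011 → (cmp)
[1] flags=0011 HI?T → r0=0x89
[2] flags=0011 PL?T → r2=0x5b
[3] flags=1000 → (cmp)
[4] flags=1000 VS?F → skip
[5] flags=1000 VS?F → skip
[6] flags=1000 CC?T → r1=0xaf
[7] flags=1000 → (cmp)
[8] flags=1000 VC?T → r2=0x7d
[9] flags=1000 MI?T → r1=0xcd

VAL = 0xcd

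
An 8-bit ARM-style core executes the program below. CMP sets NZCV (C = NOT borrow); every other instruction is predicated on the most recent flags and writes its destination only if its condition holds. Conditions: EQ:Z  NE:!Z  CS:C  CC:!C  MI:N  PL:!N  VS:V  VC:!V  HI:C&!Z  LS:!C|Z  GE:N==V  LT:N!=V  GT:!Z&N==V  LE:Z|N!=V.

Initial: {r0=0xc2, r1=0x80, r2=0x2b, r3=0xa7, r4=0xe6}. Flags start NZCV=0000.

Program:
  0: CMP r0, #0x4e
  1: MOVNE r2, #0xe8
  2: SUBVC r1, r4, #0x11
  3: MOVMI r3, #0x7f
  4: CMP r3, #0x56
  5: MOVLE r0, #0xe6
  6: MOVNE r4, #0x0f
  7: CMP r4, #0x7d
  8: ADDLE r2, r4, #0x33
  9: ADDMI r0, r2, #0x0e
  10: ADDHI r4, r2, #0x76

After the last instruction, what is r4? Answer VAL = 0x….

0: ✓ CMP  NZCV=0011
1: ✓ MOVNE  r2←0xe8
2: · SUBVC
3: · MOVMI
4: ✓ CMP  NZCV=0011
5: ✓ MOVLE  r0←0xe6
6: ✓ MOVNE  r4←0x0f
7: ✓ CMP  NZCV=1000
8: ✓ ADDLE  r2←0x42
9: ✓ ADDMI  r0←0x50
10: · ADDHI

VAL = 0x0f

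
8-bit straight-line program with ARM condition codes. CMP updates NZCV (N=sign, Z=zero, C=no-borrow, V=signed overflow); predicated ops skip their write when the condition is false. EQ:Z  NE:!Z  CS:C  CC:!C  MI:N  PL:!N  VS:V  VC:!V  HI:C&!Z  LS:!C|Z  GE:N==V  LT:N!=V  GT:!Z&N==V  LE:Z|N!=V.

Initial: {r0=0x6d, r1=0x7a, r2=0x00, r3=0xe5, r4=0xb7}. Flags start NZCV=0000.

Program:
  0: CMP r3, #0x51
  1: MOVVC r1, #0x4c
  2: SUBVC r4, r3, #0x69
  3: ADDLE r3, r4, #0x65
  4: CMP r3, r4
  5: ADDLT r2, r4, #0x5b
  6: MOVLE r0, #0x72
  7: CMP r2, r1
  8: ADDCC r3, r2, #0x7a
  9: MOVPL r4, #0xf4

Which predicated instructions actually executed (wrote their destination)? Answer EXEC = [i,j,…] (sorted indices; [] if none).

[0] flags=1010 → (cmp)
[1] flags=1010 VC?T → r1=0x4c
[2] flags=1010 VC?T → r4=0x7c
[3] flags=1010 LE?T → r3=0xe1
[4] flags=0011 → (cmp)
[5] flags=0011 LT?T → r2=0xd7
[6] flags=0011 LE?T → r0=0x72
[7] flags=1010 → (cmp)
[8] flags=1010 CC?F → skip
[9] flags=1010 PL?F → skip

EXEC = [1,2,3,5,6]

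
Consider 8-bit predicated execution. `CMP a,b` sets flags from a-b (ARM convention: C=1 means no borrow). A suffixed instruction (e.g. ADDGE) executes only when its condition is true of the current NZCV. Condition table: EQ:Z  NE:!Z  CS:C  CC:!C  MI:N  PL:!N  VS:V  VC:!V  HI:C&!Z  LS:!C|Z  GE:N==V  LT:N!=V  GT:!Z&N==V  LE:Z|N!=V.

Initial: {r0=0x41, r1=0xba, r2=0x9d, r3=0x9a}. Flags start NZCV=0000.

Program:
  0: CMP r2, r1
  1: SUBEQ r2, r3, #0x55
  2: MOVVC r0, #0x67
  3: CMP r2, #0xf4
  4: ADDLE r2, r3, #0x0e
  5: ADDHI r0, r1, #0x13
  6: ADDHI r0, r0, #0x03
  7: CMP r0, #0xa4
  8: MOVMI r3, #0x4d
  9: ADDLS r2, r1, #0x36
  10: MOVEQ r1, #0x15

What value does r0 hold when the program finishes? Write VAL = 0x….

[0] flags=1000 → (cmp)
[1] flags=1000 EQ?F → skip
[2] flags=1000 VC?T → r0=0x67
[3] flags=1000 → (cmp)
[4] flags=1000 LE?T → r2=0xa8
[5] flags=1000 HI?F → skip
[6] flags=1000 HI?F → skip
[7] flags=1001 → (cmp)
[8] flags=1001 MI?T → r3=0x4d
[9] flags=1001 LS?T → r2=0xf0
[10] flags=1001 EQ?F → skip

VAL = 0x67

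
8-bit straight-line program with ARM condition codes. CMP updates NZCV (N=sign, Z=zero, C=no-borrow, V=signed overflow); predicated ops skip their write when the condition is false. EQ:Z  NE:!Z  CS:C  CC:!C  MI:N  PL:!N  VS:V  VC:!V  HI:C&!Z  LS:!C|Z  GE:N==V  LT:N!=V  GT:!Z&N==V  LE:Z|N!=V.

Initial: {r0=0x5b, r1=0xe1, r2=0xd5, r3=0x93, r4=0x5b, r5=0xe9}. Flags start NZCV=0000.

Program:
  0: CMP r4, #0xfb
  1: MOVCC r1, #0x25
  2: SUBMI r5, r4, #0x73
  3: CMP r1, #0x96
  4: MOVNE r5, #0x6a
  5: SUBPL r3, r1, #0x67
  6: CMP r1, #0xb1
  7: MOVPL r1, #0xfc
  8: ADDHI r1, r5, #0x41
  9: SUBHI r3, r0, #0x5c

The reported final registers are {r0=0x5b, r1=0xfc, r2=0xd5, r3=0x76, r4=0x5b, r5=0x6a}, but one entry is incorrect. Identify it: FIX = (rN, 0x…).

[0] flags=0000 → (cmp)
[1] flags=0000 CC?T → r1=0x25
[2] flags=0000 MI?F → skip
[3] flags=1001 → (cmp)
[4] flags=1001 NE?T → r5=0x6a
[5] flags=1001 PL?F → skip
[6] flags=0000 → (cmp)
[7] flags=0000 PL?T → r1=0xfc
[8] flags=0000 HI?F → skip
[9] flags=0000 HI?F → skip

FIX = (r3, 0x93)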